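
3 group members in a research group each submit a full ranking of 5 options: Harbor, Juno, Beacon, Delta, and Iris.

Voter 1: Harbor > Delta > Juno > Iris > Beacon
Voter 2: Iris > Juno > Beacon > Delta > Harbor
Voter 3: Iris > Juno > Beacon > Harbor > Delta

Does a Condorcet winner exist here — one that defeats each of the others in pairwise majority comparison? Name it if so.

Iris

Head-to-head results (3 voters total):
Harbor vs Juno: Juno wins 2–1.
Harbor vs Beacon: Beacon wins 2–1.
Harbor vs Delta: Harbor wins 2–1.
Harbor vs Iris: Iris wins 2–1.
Juno vs Beacon: Juno wins 3–0.
Juno vs Delta: Juno wins 2–1.
Juno vs Iris: Iris wins 2–1.
Beacon vs Delta: Beacon wins 2–1.
Beacon vs Iris: Iris wins 3–0.
Delta vs Iris: Iris wins 2–1.
Iris beats each rival — Harbor (2–1), Juno (2–1), Beacon (3–0), Delta (2–1) — so Iris is the Condorcet winner.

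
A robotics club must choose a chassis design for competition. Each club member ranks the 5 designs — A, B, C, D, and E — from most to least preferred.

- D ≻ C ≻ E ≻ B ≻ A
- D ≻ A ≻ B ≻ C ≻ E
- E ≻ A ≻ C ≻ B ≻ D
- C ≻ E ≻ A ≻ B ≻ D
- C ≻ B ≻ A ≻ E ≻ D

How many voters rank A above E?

Ballots ranking A above E: 2.
Ballots ranking E above A: 3.
So 2 of 5 voters prefer A to E.

2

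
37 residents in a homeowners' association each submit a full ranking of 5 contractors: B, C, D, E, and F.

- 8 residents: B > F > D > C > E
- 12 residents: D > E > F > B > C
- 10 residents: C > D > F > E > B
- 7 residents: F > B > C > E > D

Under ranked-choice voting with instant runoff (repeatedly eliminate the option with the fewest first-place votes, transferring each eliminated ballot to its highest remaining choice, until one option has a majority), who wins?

Round 1: D 12, C 10, B 8, F 7, E 0. E has the fewest and is eliminated.
Round 2: D 12, C 10, B 8, F 7. F has the fewest and is eliminated.
Round 3: B 15, D 12, C 10. C has the fewest and is eliminated.
Round 4: D 22, B 15. D has a majority.

D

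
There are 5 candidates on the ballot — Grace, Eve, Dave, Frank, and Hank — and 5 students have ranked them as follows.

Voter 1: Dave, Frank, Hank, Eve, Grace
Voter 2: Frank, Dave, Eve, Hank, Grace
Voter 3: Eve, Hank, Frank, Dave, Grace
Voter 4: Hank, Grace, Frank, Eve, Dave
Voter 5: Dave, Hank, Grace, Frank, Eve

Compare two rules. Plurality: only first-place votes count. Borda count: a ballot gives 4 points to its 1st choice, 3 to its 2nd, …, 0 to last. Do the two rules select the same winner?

Plurality first-place counts: Grace 0, Eve 1, Dave 2, Frank 1, Hank 1 → Dave.
Borda totals: Grace 5, Eve 8, Dave 12, Frank 12, Hank 13 → Hank.
The two rules disagree: plurality picks Dave, Borda picks Hank.

No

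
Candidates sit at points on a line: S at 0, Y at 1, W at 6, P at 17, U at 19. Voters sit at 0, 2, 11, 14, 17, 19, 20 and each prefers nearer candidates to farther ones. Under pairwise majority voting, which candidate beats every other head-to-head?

With single-peaked preferences on a line, the Condorcet winner is the candidate closest to the median voter.
The median voter (position 14) is closest to P at 17.
Check: P vs Y — voters closer to P: 5 of 7.

P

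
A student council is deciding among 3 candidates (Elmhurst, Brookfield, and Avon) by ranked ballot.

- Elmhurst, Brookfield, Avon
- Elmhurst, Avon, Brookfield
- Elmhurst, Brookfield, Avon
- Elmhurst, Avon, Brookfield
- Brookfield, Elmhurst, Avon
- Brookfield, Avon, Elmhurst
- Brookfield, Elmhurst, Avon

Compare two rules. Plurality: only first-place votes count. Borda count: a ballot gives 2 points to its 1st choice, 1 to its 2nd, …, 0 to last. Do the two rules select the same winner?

Yes

Plurality first-place counts: Elmhurst 4, Brookfield 3, Avon 0 → Elmhurst.
Borda totals: Elmhurst 10, Brookfield 8, Avon 3 → Elmhurst.
The two rules agree on Elmhurst.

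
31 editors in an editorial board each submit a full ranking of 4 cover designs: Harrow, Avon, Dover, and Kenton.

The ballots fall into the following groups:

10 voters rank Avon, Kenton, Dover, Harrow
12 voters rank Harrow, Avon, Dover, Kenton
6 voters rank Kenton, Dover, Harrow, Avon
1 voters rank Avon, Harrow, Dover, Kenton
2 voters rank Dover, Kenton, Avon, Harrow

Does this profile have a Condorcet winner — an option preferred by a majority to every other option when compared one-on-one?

Head-to-head results (31 voters total):
Harrow vs Avon: Harrow wins 18–13.
Harrow vs Dover: Dover wins 18–13.
Harrow vs Kenton: Kenton wins 18–13.
Avon vs Dover: Avon wins 23–8.
Avon vs Kenton: Avon wins 23–8.
Dover vs Kenton: Kenton wins 16–15.
No candidate beats all others: Harrow beats Avon beats Dover beats Harrow, a majority cycle.

No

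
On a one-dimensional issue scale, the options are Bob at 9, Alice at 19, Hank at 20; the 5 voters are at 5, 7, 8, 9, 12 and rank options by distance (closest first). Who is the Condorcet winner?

With single-peaked preferences on a line, the Condorcet winner is the candidate closest to the median voter.
The median voter (position 8) is closest to Bob at 9.
Check: Bob vs Alice — voters closer to Bob: 5 of 5.

Bob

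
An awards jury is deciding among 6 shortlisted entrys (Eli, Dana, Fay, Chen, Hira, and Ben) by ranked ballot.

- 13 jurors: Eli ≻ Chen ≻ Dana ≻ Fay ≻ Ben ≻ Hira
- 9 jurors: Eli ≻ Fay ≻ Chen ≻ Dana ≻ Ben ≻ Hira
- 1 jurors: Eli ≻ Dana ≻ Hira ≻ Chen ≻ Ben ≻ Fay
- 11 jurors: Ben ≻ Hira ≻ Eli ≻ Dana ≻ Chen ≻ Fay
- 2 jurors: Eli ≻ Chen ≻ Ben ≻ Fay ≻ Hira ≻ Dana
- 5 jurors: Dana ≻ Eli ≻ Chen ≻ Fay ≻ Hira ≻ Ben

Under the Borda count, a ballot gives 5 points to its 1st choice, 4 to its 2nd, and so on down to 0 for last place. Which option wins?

Eli

Borda scores:
  Eli: 13·5 + 9·5 + 5 + 11·3 + 2·5 + 5·4 = 178
  Dana: 13·3 + 9·2 + 4 + 11·2 + 2·0 + 5·5 = 108
  Fay: 13·2 + 9·4 + 0 + 11·0 + 2·2 + 5·2 = 76
  Chen: 13·4 + 9·3 + 2 + 11·1 + 2·4 + 5·3 = 115
  Hira: 13·0 + 9·0 + 3 + 11·4 + 2·1 + 5·1 = 54
  Ben: 13·1 + 9·1 + 1 + 11·5 + 2·3 + 5·0 = 84
Eli has the highest total.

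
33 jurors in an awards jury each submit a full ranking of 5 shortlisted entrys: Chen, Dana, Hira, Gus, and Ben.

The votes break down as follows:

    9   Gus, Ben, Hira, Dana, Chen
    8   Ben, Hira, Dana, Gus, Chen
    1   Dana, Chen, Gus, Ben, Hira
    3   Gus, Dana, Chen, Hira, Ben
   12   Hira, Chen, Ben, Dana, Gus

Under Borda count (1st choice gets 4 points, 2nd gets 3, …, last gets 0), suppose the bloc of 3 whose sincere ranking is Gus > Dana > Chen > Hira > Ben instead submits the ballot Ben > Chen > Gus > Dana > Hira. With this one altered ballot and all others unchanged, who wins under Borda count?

Borda totals with the altered ballot: Chen 48, Dana 44, Hira 90, Gus 52, Ben 96.
The switch changes the winner from Hira to Ben.

Ben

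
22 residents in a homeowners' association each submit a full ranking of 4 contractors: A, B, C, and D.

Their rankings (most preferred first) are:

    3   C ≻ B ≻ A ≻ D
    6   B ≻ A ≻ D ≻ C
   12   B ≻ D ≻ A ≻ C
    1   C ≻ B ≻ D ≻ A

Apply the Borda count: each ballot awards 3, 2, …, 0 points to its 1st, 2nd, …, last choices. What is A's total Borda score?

27

Borda scores:
  A: 3·1 + 6·2 + 12·1 + 0 = 27
  B: 3·2 + 6·3 + 12·3 + 2 = 62
  C: 3·3 + 6·0 + 12·0 + 3 = 12
  D: 3·0 + 6·1 + 12·2 + 1 = 31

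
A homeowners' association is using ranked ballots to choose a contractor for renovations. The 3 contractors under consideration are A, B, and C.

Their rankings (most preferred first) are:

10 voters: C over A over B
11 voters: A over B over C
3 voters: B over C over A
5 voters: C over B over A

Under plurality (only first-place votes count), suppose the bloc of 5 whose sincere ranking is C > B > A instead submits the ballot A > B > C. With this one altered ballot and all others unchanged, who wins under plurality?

First-place totals with the altered ballot: A 16, B 3, C 10.
The switch changes the winner from C to A.

A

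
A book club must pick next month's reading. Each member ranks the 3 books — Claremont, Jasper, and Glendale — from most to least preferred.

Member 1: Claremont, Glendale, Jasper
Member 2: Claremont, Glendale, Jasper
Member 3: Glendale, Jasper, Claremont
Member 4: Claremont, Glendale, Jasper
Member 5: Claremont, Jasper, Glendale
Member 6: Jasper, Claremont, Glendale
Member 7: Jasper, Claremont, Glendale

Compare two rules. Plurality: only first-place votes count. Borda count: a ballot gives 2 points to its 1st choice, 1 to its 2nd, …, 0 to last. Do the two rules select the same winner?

Yes

Plurality first-place counts: Claremont 4, Jasper 2, Glendale 1 → Claremont.
Borda totals: Claremont 10, Jasper 6, Glendale 5 → Claremont.
The two rules agree on Claremont.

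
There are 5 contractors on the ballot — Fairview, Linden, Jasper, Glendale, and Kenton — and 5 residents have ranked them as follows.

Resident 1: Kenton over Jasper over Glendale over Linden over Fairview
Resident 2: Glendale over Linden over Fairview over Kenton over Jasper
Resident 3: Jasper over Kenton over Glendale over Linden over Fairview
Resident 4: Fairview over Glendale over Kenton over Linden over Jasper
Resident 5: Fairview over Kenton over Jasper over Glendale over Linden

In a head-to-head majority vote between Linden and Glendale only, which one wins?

Glendale

Ballots ranking Linden above Glendale: 0.
Ballots ranking Glendale above Linden: 5.
Glendale wins the head-to-head, 5–0.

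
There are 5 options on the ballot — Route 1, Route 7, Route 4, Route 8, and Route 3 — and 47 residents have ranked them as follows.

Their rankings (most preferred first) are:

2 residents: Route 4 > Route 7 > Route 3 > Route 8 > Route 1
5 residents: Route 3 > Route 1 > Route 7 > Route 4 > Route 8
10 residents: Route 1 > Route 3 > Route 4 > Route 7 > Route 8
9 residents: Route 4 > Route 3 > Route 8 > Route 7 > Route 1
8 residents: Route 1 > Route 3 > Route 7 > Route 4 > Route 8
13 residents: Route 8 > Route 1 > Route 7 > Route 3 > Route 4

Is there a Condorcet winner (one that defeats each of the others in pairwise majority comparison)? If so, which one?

Head-to-head results (47 voters total):
Route 1 vs Route 7: Route 1 wins 36–11.
Route 1 vs Route 4: Route 1 wins 36–11.
Route 1 vs Route 8: Route 8 wins 24–23.
Route 1 vs Route 3: Route 1 wins 31–16.
Route 7 vs Route 4: Route 7 wins 26–21.
Route 7 vs Route 8: Route 7 wins 25–22.
Route 7 vs Route 3: Route 3 wins 32–15.
Route 4 vs Route 8: Route 4 wins 34–13.
Route 4 vs Route 3: Route 3 wins 36–11.
Route 8 vs Route 3: Route 3 wins 34–13.
No candidate beats all others: Route 1 beats Route 7 beats Route 8 beats Route 1, a majority cycle.

There is no Condorcet winner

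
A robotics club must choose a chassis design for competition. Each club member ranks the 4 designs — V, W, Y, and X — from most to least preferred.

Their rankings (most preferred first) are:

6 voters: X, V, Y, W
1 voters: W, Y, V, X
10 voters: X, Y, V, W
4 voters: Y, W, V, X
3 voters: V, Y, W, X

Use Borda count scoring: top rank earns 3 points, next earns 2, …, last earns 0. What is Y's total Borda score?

46

Borda scores:
  V: 6·2 + 1 + 10·1 + 4·1 + 3·3 = 36
  W: 6·0 + 3 + 10·0 + 4·2 + 3·1 = 14
  Y: 6·1 + 2 + 10·2 + 4·3 + 3·2 = 46
  X: 6·3 + 0 + 10·3 + 4·0 + 3·0 = 48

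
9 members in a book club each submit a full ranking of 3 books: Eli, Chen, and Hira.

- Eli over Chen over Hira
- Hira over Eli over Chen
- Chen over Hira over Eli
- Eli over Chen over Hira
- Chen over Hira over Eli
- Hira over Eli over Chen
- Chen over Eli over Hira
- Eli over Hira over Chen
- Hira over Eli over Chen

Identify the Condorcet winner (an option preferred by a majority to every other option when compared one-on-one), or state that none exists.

No Condorcet winner

Head-to-head results (9 voters total):
Eli vs Chen: Eli wins 6–3.
Eli vs Hira: Hira wins 5–4.
Chen vs Hira: Chen wins 5–4.
No candidate beats all others: Eli beats Chen beats Hira beats Eli, a majority cycle.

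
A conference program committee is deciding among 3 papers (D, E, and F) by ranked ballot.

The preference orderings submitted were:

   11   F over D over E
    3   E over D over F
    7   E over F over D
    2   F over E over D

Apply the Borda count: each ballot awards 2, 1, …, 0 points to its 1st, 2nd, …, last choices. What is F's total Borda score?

33

Borda scores:
  D: 11·1 + 3·1 + 7·0 + 2·0 = 14
  E: 11·0 + 3·2 + 7·2 + 2·1 = 22
  F: 11·2 + 3·0 + 7·1 + 2·2 = 33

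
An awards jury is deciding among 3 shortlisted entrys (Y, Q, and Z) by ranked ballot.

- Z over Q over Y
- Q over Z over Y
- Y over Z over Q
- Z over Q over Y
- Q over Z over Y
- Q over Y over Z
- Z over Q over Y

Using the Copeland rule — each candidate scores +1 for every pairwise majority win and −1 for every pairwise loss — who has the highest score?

Pairwise results:
  Y vs Q: Q wins 6–1.
  Y vs Z: Z wins 5–2.
  Q vs Z: Z wins 4–3.
Copeland scores (wins − losses):
  Y: 0 − 2 = -2
  Q: 1 − 1 = 0
  Z: 2 − 0 = 2
Z has the best Copeland score.

Z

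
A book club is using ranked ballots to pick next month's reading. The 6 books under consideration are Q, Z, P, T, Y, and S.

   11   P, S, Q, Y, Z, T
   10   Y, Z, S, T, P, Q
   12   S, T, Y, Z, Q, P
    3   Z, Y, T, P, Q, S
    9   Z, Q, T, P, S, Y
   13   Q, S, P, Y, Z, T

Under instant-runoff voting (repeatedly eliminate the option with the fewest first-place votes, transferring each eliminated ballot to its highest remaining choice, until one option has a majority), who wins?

Round 1: Q 13, Z 12, S 12, P 11, Y 10, T 0. T has the fewest and is eliminated.
Round 2: Q 13, Z 12, S 12, P 11, Y 10. Y has the fewest and is eliminated.
Round 3: Z 22, Q 13, S 12, P 11. P has the fewest and is eliminated.
Round 4: S 23, Z 22, Q 13. Q has the fewest and is eliminated.
Round 5: S 36, Z 22. S has a majority.

S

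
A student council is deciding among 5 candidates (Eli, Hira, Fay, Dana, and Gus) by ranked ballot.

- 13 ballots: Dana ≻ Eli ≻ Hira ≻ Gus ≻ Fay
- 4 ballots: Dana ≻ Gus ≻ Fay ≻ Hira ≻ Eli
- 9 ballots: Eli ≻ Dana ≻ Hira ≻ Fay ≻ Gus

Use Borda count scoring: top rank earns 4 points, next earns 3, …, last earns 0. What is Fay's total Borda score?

Borda scores:
  Eli: 13·3 + 4·0 + 9·4 = 75
  Hira: 13·2 + 4·1 + 9·2 = 48
  Fay: 13·0 + 4·2 + 9·1 = 17
  Dana: 13·4 + 4·4 + 9·3 = 95
  Gus: 13·1 + 4·3 + 9·0 = 25

17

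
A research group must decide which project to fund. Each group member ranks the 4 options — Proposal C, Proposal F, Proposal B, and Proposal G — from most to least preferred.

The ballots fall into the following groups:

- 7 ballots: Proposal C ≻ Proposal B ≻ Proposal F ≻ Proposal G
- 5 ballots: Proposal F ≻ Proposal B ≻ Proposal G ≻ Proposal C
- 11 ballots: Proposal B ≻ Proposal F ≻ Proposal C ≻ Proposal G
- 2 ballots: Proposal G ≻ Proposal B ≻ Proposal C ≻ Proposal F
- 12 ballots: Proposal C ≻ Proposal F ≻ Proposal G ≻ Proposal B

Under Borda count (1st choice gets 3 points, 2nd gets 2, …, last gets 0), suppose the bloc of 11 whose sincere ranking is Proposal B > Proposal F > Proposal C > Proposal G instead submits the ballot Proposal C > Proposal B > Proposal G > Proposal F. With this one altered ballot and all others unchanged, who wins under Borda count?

Borda totals with the altered ballot: Proposal C 92, Proposal F 46, Proposal B 50, Proposal G 34.
The winner is unchanged: still Proposal C.

Proposal C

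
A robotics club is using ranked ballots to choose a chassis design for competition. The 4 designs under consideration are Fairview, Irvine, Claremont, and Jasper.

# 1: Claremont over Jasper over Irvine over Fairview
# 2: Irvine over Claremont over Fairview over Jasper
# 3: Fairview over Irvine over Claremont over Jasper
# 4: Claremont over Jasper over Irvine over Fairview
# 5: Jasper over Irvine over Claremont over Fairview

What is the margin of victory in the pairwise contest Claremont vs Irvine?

1

Ballots ranking Claremont above Irvine: 2.
Ballots ranking Irvine above Claremont: 3.
Irvine wins 3–2, a margin of 1.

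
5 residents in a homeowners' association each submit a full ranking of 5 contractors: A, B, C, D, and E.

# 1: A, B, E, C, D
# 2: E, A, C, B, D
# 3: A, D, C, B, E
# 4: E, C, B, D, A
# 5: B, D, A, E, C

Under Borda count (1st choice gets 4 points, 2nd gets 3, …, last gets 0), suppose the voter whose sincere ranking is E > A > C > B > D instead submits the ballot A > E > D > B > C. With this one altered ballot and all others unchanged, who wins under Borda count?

Borda totals with the altered ballot: A 14, B 11, C 6, D 9, E 10.
The winner is unchanged: still A.

A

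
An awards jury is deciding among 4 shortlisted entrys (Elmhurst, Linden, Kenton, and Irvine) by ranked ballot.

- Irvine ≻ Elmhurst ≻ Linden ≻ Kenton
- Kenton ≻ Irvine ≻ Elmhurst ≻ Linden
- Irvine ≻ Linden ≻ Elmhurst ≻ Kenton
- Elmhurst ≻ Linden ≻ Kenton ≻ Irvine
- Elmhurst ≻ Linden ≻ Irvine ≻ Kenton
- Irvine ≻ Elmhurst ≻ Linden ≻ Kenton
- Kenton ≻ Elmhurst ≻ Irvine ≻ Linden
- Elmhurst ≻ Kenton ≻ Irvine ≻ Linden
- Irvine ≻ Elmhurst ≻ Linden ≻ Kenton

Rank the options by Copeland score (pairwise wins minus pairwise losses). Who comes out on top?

Pairwise results:
  Elmhurst vs Linden: Elmhurst wins 8–1.
  Elmhurst vs Kenton: Elmhurst wins 7–2.
  Elmhurst vs Irvine: Irvine wins 5–4.
  Linden vs Kenton: Linden wins 6–3.
  Linden vs Irvine: Irvine wins 7–2.
  Kenton vs Irvine: Irvine wins 5–4.
Copeland scores (wins − losses):
  Elmhurst: 2 − 1 = 1
  Linden: 1 − 2 = -1
  Kenton: 0 − 3 = -3
  Irvine: 3 − 0 = 3
Irvine has the best Copeland score.

Irvine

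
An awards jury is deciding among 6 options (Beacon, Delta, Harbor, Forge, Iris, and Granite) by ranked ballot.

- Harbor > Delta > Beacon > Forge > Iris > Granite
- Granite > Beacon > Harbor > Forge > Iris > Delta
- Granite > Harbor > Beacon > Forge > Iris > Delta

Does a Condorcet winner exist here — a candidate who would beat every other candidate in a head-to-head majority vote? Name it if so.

Granite

Head-to-head results (3 voters total):
Beacon vs Delta: Beacon wins 2–1.
Beacon vs Harbor: Harbor wins 2–1.
Beacon vs Forge: Beacon wins 3–0.
Beacon vs Iris: Beacon wins 3–0.
Beacon vs Granite: Granite wins 2–1.
Delta vs Harbor: Harbor wins 3–0.
Delta vs Forge: Forge wins 2–1.
Delta vs Iris: Iris wins 2–1.
Delta vs Granite: Granite wins 2–1.
Harbor vs Forge: Harbor wins 3–0.
Harbor vs Iris: Harbor wins 3–0.
Harbor vs Granite: Granite wins 2–1.
Forge vs Iris: Forge wins 3–0.
Forge vs Granite: Granite wins 2–1.
Iris vs Granite: Granite wins 2–1.
Granite beats each rival — Beacon (2–1), Delta (2–1), Harbor (2–1), Forge (2–1), Iris (2–1) — so Granite is the Condorcet winner.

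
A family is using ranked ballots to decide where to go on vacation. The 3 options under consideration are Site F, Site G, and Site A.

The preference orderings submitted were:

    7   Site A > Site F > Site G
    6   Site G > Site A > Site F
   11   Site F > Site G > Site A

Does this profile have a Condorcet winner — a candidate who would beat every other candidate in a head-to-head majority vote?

No

Head-to-head results (24 voters total):
Site F vs Site G: Site F wins 18–6.
Site F vs Site A: Site A wins 13–11.
Site G vs Site A: Site G wins 17–7.
No candidate beats all others: Site F beats Site G beats Site A beats Site F, a majority cycle.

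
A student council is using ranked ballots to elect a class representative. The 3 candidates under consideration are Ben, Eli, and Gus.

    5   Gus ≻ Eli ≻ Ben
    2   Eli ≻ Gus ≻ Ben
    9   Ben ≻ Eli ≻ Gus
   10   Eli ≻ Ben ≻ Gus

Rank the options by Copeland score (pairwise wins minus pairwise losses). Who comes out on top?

Eli

Pairwise results:
  Ben vs Eli: Eli wins 17–9.
  Ben vs Gus: Ben wins 19–7.
  Eli vs Gus: Eli wins 21–5.
Copeland scores (wins − losses):
  Ben: 1 − 1 = 0
  Eli: 2 − 0 = 2
  Gus: 0 − 2 = -2
Eli has the best Copeland score.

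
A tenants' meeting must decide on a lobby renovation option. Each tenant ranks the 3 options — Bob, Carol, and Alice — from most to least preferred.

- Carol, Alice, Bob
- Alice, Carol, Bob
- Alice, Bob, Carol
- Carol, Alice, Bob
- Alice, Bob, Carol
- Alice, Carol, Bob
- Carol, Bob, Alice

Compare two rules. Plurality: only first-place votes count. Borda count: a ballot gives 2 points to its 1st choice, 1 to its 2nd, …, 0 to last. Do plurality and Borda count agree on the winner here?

Yes

Plurality first-place counts: Bob 0, Carol 3, Alice 4 → Alice.
Borda totals: Bob 3, Carol 8, Alice 10 → Alice.
The two rules agree on Alice.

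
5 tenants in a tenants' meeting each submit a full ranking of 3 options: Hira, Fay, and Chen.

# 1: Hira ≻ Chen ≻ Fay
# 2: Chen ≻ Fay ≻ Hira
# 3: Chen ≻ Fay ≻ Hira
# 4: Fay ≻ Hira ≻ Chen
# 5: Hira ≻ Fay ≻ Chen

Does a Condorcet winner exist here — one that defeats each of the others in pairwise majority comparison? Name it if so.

There is no Condorcet winner

Head-to-head results (5 voters total):
Hira vs Fay: Fay wins 3–2.
Hira vs Chen: Hira wins 3–2.
Fay vs Chen: Chen wins 3–2.
No candidate beats all others: Hira beats Chen beats Fay beats Hira, a majority cycle.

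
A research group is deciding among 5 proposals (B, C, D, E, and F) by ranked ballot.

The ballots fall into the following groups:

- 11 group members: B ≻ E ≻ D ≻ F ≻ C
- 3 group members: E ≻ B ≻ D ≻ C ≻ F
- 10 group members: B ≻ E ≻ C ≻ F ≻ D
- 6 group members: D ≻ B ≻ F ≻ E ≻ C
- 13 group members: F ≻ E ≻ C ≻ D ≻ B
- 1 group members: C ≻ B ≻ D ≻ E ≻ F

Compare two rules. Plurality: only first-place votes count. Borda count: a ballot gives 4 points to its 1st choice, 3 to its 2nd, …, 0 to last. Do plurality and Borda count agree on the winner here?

Plurality first-place counts: B 21, C 1, D 6, E 3, F 13 → B.
Borda totals: B 114, C 53, D 67, E 121, F 85 → E.
The two rules disagree: plurality picks B, Borda picks E.

No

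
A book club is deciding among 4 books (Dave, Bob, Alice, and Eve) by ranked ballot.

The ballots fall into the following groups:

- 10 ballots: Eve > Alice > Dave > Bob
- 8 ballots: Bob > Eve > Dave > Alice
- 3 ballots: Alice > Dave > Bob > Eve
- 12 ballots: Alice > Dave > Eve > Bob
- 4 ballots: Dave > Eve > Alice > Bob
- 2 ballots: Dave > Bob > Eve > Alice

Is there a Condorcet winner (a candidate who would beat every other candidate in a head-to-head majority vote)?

Head-to-head results (39 voters total):
Dave vs Bob: Dave wins 31–8.
Dave vs Alice: Alice wins 25–14.
Dave vs Eve: Dave wins 21–18.
Bob vs Alice: Alice wins 29–10.
Bob vs Eve: Eve wins 26–13.
Alice vs Eve: Eve wins 24–15.
No candidate beats all others: Dave beats Eve beats Alice beats Dave, a majority cycle.

No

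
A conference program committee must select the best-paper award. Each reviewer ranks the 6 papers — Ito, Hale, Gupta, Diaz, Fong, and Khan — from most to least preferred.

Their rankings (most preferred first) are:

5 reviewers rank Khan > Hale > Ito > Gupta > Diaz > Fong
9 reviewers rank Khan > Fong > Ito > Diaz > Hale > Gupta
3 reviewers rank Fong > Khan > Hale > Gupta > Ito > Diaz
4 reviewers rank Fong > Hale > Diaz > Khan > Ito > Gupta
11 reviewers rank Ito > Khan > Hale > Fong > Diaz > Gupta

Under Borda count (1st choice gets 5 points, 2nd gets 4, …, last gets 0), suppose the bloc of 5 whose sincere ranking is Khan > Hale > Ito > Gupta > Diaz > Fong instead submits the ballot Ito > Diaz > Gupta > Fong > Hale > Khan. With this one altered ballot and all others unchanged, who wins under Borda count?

Borda totals with the altered ballot: Ito 114, Hale 72, Gupta 21, Diaz 61, Fong 103, Khan 109.
The switch changes the winner from Khan to Ito.

Ito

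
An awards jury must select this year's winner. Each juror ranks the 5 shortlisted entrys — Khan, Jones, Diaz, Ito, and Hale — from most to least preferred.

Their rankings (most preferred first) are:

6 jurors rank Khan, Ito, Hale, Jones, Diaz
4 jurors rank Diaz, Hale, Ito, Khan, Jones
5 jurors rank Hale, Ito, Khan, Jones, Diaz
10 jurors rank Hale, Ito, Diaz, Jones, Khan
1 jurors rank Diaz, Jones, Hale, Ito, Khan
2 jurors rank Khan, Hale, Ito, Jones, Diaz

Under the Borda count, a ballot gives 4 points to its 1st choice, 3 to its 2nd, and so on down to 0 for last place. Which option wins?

Hale

Borda scores:
  Khan: 6·4 + 4·1 + 5·2 + 10·0 + 0 + 2·4 = 46
  Jones: 6·1 + 4·0 + 5·1 + 10·1 + 3 + 2·1 = 26
  Diaz: 6·0 + 4·4 + 5·0 + 10·2 + 4 + 2·0 = 40
  Ito: 6·3 + 4·2 + 5·3 + 10·3 + 1 + 2·2 = 76
  Hale: 6·2 + 4·3 + 5·4 + 10·4 + 2 + 2·3 = 92
Hale has the highest total.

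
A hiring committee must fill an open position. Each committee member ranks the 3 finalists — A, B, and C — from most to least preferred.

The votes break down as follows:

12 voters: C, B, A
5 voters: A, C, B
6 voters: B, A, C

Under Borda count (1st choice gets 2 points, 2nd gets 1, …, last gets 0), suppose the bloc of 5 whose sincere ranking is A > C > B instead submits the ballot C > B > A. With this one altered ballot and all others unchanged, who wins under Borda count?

C

Borda totals with the altered ballot: A 6, B 29, C 34.
The winner is unchanged: still C.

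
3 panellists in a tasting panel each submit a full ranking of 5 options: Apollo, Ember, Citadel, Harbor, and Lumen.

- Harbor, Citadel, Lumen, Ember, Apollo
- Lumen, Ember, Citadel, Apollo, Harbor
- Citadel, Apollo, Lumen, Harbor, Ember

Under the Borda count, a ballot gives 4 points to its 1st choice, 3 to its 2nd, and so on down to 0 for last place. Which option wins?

Borda scores:
  Apollo: 0 + 1 + 3 = 4
  Ember: 1 + 3 + 0 = 4
  Citadel: 3 + 2 + 4 = 9
  Harbor: 4 + 0 + 1 = 5
  Lumen: 2 + 4 + 2 = 8
Citadel has the highest total.

Citadel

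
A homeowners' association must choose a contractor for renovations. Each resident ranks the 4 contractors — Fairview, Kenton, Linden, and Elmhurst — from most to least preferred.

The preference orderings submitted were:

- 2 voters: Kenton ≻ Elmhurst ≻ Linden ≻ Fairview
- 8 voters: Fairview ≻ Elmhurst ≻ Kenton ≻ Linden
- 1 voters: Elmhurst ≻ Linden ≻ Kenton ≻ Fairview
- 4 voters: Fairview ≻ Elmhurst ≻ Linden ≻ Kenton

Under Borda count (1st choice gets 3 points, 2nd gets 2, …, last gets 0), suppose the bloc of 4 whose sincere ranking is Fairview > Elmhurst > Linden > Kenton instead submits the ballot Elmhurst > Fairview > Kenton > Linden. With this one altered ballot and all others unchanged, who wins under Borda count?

Elmhurst

Borda totals with the altered ballot: Fairview 32, Kenton 19, Linden 4, Elmhurst 35.
The switch changes the winner from Fairview to Elmhurst.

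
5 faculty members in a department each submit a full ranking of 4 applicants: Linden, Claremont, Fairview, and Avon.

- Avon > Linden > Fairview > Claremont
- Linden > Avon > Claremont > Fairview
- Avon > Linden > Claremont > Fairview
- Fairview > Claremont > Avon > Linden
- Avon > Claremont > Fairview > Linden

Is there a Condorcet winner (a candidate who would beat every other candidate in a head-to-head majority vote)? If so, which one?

Avon

Head-to-head results (5 voters total):
Linden vs Claremont: Linden wins 3–2.
Linden vs Fairview: Linden wins 3–2.
Linden vs Avon: Avon wins 4–1.
Claremont vs Fairview: Claremont wins 3–2.
Claremont vs Avon: Avon wins 4–1.
Fairview vs Avon: Avon wins 4–1.
Avon beats each rival — Linden (4–1), Claremont (4–1), Fairview (4–1) — so Avon is the Condorcet winner.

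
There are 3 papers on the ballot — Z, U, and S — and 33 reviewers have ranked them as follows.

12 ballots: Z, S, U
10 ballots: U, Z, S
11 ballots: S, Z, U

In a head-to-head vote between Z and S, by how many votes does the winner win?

11

Ballots ranking Z above S: 12+10 = 22.
Ballots ranking S above Z: 11.
Z wins 22–11, a margin of 11.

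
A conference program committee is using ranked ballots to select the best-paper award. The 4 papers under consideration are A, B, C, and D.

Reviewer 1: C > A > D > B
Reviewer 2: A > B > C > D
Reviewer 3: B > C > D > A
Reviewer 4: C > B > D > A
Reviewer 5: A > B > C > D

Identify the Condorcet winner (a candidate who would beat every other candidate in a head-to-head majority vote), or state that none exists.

None — there is no Condorcet winner

Head-to-head results (5 voters total):
A vs B: A wins 3–2.
A vs C: C wins 3–2.
A vs D: A wins 3–2.
B vs C: B wins 3–2.
B vs D: B wins 4–1.
C vs D: C wins 5–0.
No candidate beats all others: A beats B beats C beats A, a majority cycle.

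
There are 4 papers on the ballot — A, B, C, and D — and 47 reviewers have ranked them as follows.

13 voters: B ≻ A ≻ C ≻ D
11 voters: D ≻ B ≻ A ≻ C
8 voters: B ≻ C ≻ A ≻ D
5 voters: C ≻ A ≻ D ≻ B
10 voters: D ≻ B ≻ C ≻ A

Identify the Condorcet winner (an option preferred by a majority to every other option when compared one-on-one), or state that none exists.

Head-to-head results (47 voters total):
A vs B: B wins 42–5.
A vs C: A wins 24–23.
A vs D: A wins 26–21.
B vs C: B wins 42–5.
B vs D: D wins 26–21.
C vs D: C wins 26–21.
No candidate beats all others: A beats D beats B beats A, a majority cycle.

There is no Condorcet winner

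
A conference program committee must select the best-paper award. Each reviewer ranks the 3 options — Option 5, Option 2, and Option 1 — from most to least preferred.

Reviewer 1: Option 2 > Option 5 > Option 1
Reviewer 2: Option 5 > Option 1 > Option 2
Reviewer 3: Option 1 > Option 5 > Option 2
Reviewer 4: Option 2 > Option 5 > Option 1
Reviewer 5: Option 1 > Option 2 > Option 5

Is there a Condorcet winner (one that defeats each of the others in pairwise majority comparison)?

No

Head-to-head results (5 voters total):
Option 5 vs Option 2: Option 2 wins 3–2.
Option 5 vs Option 1: Option 5 wins 3–2.
Option 2 vs Option 1: Option 1 wins 3–2.
No candidate beats all others: Option 5 beats Option 1 beats Option 2 beats Option 5, a majority cycle.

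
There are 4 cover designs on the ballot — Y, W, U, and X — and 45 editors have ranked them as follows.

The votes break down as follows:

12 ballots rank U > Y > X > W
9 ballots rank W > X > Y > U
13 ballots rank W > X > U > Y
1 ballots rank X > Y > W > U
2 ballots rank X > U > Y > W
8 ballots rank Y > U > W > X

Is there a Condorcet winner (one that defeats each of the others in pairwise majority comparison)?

Head-to-head results (45 voters total):
Y vs W: Y wins 23–22.
Y vs U: U wins 27–18.
Y vs X: X wins 25–20.
W vs U: W wins 23–22.
W vs X: W wins 30–15.
U vs X: X wins 25–20.
No candidate beats all others: Y beats W beats U beats Y, a majority cycle.

No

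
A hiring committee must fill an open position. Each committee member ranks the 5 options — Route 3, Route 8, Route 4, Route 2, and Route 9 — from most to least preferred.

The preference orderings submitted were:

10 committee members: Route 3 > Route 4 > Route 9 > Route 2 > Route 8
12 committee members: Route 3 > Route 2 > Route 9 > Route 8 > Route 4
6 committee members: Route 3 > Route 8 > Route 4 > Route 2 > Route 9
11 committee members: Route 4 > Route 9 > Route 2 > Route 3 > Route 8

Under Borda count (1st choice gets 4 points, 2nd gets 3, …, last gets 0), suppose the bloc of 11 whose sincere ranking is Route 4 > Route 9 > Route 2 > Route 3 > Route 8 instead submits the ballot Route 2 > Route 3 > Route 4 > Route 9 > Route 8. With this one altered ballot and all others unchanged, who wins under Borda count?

Borda totals with the altered ballot: Route 3 145, Route 8 30, Route 4 64, Route 2 96, Route 9 55.
The winner is unchanged: still Route 3.

Route 3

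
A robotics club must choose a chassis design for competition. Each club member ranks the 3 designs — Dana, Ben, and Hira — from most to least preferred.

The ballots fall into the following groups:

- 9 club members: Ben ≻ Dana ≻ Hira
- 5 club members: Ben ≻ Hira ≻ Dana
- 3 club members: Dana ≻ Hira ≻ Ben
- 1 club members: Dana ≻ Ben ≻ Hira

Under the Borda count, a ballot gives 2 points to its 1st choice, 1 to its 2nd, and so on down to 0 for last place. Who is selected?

Borda scores:
  Dana: 9·1 + 5·0 + 3·2 + 2 = 17
  Ben: 9·2 + 5·2 + 3·0 + 1 = 29
  Hira: 9·0 + 5·1 + 3·1 + 0 = 8
Ben has the highest total.

Ben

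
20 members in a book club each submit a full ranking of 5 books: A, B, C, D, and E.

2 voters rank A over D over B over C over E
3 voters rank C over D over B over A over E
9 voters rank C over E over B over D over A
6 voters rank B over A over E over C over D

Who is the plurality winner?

First-place vote totals:
  A: 2
  B: 6
  C: 12
  D: 0
  E: 0
C has the most first-place votes.

C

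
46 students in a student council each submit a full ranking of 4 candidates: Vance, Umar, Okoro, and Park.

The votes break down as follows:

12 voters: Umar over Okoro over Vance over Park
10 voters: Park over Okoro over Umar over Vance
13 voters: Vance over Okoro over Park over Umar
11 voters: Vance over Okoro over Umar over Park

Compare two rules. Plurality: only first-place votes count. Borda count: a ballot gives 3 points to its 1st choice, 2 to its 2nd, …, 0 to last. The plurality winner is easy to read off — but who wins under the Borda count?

Plurality first-place counts: Vance 24, Umar 12, Okoro 0, Park 10 → Vance.
Borda totals: Vance 84, Umar 57, Okoro 92, Park 43 → Okoro.

Okoro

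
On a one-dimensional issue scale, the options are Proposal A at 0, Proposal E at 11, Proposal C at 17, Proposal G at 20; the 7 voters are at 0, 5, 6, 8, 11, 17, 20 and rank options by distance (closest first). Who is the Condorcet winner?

Proposal E

With single-peaked preferences on a line, the Condorcet winner is the candidate closest to the median voter.
The median voter (position 8) is closest to Proposal E at 11.
Check: Proposal E vs Proposal C — voters closer to Proposal E: 5 of 7.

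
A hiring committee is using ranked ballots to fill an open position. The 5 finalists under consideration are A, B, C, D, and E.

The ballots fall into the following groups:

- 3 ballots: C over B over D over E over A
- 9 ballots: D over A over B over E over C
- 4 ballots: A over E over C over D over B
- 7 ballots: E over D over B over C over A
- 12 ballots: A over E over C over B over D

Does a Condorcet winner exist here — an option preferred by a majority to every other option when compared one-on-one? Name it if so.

No Condorcet winner

Head-to-head results (35 voters total):
A vs B: A wins 25–10.
A vs C: A wins 25–10.
A vs D: D wins 19–16.
A vs E: A wins 25–10.
B vs C: C wins 19–16.
B vs D: D wins 20–15.
B vs E: E wins 23–12.
C vs D: C wins 19–16.
C vs E: E wins 32–3.
D vs E: E wins 23–12.
No candidate beats all others: A beats C beats D beats A, a majority cycle.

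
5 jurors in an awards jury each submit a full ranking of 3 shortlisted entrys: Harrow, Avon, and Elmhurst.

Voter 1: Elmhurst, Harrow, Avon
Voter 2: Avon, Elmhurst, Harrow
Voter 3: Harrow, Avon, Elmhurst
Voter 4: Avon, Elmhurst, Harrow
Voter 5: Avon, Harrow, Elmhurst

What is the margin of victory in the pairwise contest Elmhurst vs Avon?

3

Ballots ranking Elmhurst above Avon: 1.
Ballots ranking Avon above Elmhurst: 4.
Avon wins 4–1, a margin of 3.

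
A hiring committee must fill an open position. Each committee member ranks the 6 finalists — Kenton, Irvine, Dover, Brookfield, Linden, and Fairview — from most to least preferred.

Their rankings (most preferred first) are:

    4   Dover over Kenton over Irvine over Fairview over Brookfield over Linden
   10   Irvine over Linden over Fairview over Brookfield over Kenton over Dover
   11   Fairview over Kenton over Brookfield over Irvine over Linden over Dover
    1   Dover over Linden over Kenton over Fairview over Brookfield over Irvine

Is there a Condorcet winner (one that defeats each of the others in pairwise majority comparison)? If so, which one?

No Condorcet winner

Head-to-head results (26 voters total):
Kenton vs Irvine: Kenton wins 16–10.
Kenton vs Dover: Kenton wins 21–5.
Kenton vs Brookfield: Kenton wins 16–10.
Kenton vs Linden: Kenton wins 15–11.
Kenton vs Fairview: Fairview wins 21–5.
Irvine vs Dover: Irvine wins 21–5.
Irvine vs Brookfield: Irvine wins 14–12.
Irvine vs Linden: Irvine wins 25–1.
Irvine vs Fairview: Irvine wins 14–12.
Dover vs Brookfield: Brookfield wins 21–5.
Dover vs Linden: Linden wins 21–5.
Dover vs Fairview: Fairview wins 21–5.
Brookfield vs Linden: Brookfield wins 15–11.
Brookfield vs Fairview: Fairview wins 26–0.
Linden vs Fairview: Fairview wins 15–11.
No candidate beats all others: Kenton beats Irvine beats Fairview beats Kenton, a majority cycle.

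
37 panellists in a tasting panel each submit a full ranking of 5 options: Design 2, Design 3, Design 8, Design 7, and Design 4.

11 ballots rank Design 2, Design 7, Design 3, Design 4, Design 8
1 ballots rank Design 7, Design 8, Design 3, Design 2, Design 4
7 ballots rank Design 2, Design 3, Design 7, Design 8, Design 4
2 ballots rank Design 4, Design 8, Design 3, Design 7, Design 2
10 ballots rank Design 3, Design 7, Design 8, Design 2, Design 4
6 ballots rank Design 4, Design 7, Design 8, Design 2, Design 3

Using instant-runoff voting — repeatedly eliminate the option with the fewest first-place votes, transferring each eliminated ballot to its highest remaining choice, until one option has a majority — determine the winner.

Round 1: Design 2 18, Design 3 10, Design 4 8, Design 7 1, Design 8 0. Design 8 has the fewest and is eliminated.
Round 2: Design 2 18, Design 3 10, Design 4 8, Design 7 1. Design 7 has the fewest and is eliminated.
Round 3: Design 2 18, Design 3 11, Design 4 8. Design 4 has the fewest and is eliminated.
Round 4: Design 2 24, Design 3 13. Design 2 has a majority.

Design 2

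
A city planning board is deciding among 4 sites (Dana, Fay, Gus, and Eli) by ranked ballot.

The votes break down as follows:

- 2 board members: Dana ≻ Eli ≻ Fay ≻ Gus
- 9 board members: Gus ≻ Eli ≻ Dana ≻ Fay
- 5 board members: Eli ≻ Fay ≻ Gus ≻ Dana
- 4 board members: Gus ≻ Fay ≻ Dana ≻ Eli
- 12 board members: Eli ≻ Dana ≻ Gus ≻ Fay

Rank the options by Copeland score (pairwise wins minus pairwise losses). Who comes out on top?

Pairwise results:
  Dana vs Fay: Dana wins 23–9.
  Dana vs Gus: Gus wins 18–14.
  Dana vs Eli: Eli wins 26–6.
  Fay vs Gus: Gus wins 25–7.
  Fay vs Eli: Eli wins 28–4.
  Gus vs Eli: Eli wins 19–13.
Copeland scores (wins − losses):
  Dana: 1 − 2 = -1
  Fay: 0 − 3 = -3
  Gus: 2 − 1 = 1
  Eli: 3 − 0 = 3
Eli has the best Copeland score.

Eli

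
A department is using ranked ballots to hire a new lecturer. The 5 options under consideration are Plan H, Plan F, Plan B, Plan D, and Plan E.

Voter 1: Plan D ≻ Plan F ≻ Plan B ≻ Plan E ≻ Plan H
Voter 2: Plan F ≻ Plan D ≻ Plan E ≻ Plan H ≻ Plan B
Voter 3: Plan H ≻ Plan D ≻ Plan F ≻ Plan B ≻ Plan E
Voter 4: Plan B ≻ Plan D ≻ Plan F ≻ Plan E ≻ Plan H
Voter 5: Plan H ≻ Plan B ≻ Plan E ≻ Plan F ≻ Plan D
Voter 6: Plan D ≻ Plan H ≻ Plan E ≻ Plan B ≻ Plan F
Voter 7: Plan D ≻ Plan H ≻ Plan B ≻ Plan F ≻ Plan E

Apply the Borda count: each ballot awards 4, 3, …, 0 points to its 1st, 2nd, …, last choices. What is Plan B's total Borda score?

Borda scores:
  Plan H: 0 + 1 + 4 + 0 + 4 + 3 + 3 = 15
  Plan F: 3 + 4 + 2 + 2 + 1 + 0 + 1 = 13
  Plan B: 2 + 0 + 1 + 4 + 3 + 1 + 2 = 13
  Plan D: 4 + 3 + 3 + 3 + 0 + 4 + 4 = 21
  Plan E: 1 + 2 + 0 + 1 + 2 + 2 + 0 = 8

13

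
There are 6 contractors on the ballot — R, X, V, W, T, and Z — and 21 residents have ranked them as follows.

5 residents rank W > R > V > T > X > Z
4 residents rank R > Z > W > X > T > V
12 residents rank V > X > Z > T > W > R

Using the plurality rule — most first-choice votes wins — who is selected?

First-place vote totals:
  R: 4
  X: 0
  V: 12
  W: 5
  T: 0
  Z: 0
V has the most first-place votes.

V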